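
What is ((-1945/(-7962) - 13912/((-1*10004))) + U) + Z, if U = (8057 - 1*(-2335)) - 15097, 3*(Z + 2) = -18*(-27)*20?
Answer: -29179758973/19912962 ≈ -1465.4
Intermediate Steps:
Z = 3238 (Z = -2 + (-18*(-27)*20)/3 = -2 + (486*20)/3 = -2 + (⅓)*9720 = -2 + 3240 = 3238)
U = -4705 (U = (8057 + 2335) - 15097 = 10392 - 15097 = -4705)
((-1945/(-7962) - 13912/((-1*10004))) + U) + Z = ((-1945/(-7962) - 13912/((-1*10004))) - 4705) + 3238 = ((-1945*(-1/7962) - 13912/(-10004)) - 4705) + 3238 = ((1945/7962 - 13912*(-1/10004)) - 4705) + 3238 = ((1945/7962 + 3478/2501) - 4705) + 3238 = (32556281/19912962 - 4705) + 3238 = -93657929929/19912962 + 3238 = -29179758973/19912962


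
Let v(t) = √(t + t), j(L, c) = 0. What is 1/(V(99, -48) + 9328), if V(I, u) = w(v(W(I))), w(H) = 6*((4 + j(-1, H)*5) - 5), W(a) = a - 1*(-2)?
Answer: 1/9322 ≈ 0.00010727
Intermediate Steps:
W(a) = 2 + a (W(a) = a + 2 = 2 + a)
v(t) = √2*√t (v(t) = √(2*t) = √2*√t)
w(H) = -6 (w(H) = 6*((4 + 0*5) - 5) = 6*((4 + 0) - 5) = 6*(4 - 5) = 6*(-1) = -6)
V(I, u) = -6
1/(V(99, -48) + 9328) = 1/(-6 + 9328) = 1/9322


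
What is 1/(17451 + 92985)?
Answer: 1/110436 ≈ 9.0550e-6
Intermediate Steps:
1/(17451 + 92985) = 1/110436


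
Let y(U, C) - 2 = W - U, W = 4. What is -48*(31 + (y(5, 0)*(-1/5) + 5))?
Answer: -8592/5 ≈ -1718.4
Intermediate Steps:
y(U, C) = 6 - U (y(U, C) = 2 + (4 - U) = 6 - U)
-48*(31 + (y(5, 0)*(-1/5) + 5)) = -48*(31 + ((6 - 1*5)*(-1/5) + 5)) = -48*(31 + ((6 - 5)*(-1*1/5) + 5)) = -48*(31 + (1*(-1/5) + 5)) = -48*(31 + (-1/5 + 5)) = -48*(31 + 24/5) = -48*179/5 = -8592/5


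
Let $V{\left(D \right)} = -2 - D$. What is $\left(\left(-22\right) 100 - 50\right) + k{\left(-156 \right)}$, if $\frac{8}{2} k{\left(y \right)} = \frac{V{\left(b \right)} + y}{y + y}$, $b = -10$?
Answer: $- \frac{701963}{312} \approx -2249.9$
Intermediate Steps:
$k{\left(y \right)} = \frac{8 + y}{8 y}$ ($k{\left(y \right)} = \frac{\left(\left(-2 - -10\right) + y\right) \frac{1}{y + y}}{4} = \frac{\left(\left(-2 + 10\right) + y\right) \frac{1}{2 y}}{4} = \frac{\left(8 + y\right) \frac{1}{2 y}}{4} = \frac{\frac{1}{2} \frac{1}{y} \left(8 + y\right)}{4} = \frac{8 + y}{8 y}$)
$\left(\left(-22\right) 100 - 50\right) + k{\left(-156 \right)} = \left(\left(-22\right) 100 - 50\right) + \frac{8 - 156}{8 \left(-156\right)} = \left(-2200 - 50\right) + \frac{1}{8} \left(- \frac{1}{156}\right) \left(-148\right) = -2250 + \frac{37}{312} = - \frac{701963}{312}$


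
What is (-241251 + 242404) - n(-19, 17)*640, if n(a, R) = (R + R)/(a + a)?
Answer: 32787/19 ≈ 1725.6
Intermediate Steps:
n(a, R) = R/a (n(a, R) = (2*R)/((2*a)) = (2*R)*(1/(2*a)) = R/a)
(-241251 + 242404) - n(-19, 17)*640 = (-241251 + 242404) - 17/(-19)*640 = 1153 - 17*(-1/19)*640 = 1153 - (-17)*640/19 = 1153 - 1*(-10880/19) = 1153 + 10880/19 = 32787/19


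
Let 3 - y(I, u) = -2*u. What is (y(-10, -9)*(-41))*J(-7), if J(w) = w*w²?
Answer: -210945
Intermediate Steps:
y(I, u) = 3 + 2*u (y(I, u) = 3 - (-2)*u = 3 + 2*u)
J(w) = w³
(y(-10, -9)*(-41))*J(-7) = ((3 + 2*(-9))*(-41))*(-7)³ = ((3 - 18)*(-41))*(-343) = -15*(-41)*(-343) = 615*(-343) = -210945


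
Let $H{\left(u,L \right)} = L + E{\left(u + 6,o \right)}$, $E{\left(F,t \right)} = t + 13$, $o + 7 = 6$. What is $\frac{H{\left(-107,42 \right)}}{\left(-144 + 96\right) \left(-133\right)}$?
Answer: $\frac{9}{1064} \approx 0.0084586$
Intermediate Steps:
$o = -1$ ($o = -7 + 6 = -1$)
$E{\left(F,t \right)} = 13 + t$
$H{\left(u,L \right)} = 12 + L$ ($H{\left(u,L \right)} = L + \left(13 - 1\right) = L + 12 = 12 + L$)
$\frac{H{\left(-107,42 \right)}}{\left(-144 + 96\right) \left(-133\right)} = \frac{12 + 42}{\left(-144 + 96\right) \left(-133\right)} = \frac{54}{\left(-48\right) \left(-133\right)} = \frac{54}{6384} = 54 \cdot \frac{1}{6384} = \frac{9}{1064}$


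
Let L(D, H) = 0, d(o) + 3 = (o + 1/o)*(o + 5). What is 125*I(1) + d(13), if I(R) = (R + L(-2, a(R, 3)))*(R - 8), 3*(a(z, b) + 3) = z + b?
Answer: -8354/13 ≈ -642.62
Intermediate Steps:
a(z, b) = -3 + b/3 + z/3 (a(z, b) = -3 + (z + b)/3 = -3 + (b + z)/3 = -3 + (b/3 + z/3) = -3 + b/3 + z/3)
d(o) = -3 + (5 + o)*(o + 1/o) (d(o) = -3 + (o + 1/o)*(o + 5) = -3 + (o + 1/o)*(5 + o) = -3 + (5 + o)*(o + 1/o))
I(R) = R*(-8 + R) (I(R) = (R + 0)*(R - 8) = R*(-8 + R))
125*I(1) + d(13) = 125*(1*(-8 + 1)) + (-2 + 13² + 5*13 + 5/13) = 125*(1*(-7)) + (-2 + 169 + 65 + 5*(1/13)) = 125*(-7) + (-2 + 169 + 65 + 5/13) = -875 + 3021/13 = -8354/13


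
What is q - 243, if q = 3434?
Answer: 3191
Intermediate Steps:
q - 243 = 3434 - 243 = 3191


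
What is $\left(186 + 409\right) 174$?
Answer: $103530$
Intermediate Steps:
$\left(186 + 409\right) 174 = 595 \cdot 174 = 103530$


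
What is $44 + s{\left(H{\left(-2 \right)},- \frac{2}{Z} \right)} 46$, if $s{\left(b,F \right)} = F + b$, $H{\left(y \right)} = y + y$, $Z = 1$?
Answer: $-232$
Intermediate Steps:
$H{\left(y \right)} = 2 y$
$44 + s{\left(H{\left(-2 \right)},- \frac{2}{Z} \right)} 46 = 44 + \left(- \frac{2}{1} + 2 \left(-2\right)\right) 46 = 44 + \left(\left(-2\right) 1 - 4\right) 46 = 44 + \left(-2 - 4\right) 46 = 44 - 276 = -232$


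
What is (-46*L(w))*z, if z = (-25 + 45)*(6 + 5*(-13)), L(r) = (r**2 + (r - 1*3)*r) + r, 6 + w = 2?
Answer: 2171200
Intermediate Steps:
w = -4 (w = -6 + 2 = -4)
L(r) = r + r**2 + r*(-3 + r) (L(r) = (r**2 + (r - 3)*r) + r = (r**2 + (-3 + r)*r) + r = (r**2 + r*(-3 + r)) + r = r + r**2 + r*(-3 + r))
z = -1180 (z = 20*(6 - 65) = 20*(-59) = -1180)
(-46*L(w))*z = -92*(-4)*(-1 - 4)*(-1180) = -92*(-4)*(-5)*(-1180) = -46*40*(-1180) = -1840*(-1180) = 2171200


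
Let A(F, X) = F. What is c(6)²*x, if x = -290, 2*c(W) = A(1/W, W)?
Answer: -145/72 ≈ -2.0139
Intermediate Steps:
c(W) = 1/(2*W)
c(6)²*x = ((½)/6)²*(-290) = ((½)*(⅙))²*(-290) = (1/12)²*(-290) = (1/144)*(-290) = -145/72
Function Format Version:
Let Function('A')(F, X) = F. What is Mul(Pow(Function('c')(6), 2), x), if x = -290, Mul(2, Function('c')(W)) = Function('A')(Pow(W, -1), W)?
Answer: Rational(-145, 72) ≈ -2.0139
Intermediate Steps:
Function('c')(W) = Mul(Rational(1, 2), Pow(W, -1))
Mul(Pow(Function('c')(6), 2), x) = Mul(Pow(Mul(Rational(1, 2), Pow(6, -1)), 2), -290) = Mul(Pow(Mul(Rational(1, 2), Rational(1, 6)), 2), -290) = Mul(Pow(Rational(1, 12), 2), -290) = Mul(Rational(1, 144), -290) = Rational(-145, 72)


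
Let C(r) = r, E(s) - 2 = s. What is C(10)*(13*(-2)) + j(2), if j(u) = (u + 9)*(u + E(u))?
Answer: -194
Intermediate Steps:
E(s) = 2 + s
j(u) = (2 + 2*u)*(9 + u) (j(u) = (u + 9)*(u + (2 + u)) = (9 + u)*(2 + 2*u) = (2 + 2*u)*(9 + u))
C(10)*(13*(-2)) + j(2) = 10*(13*(-2)) + (18 + 2*2² + 20*2) = 10*(-26) + (18 + 2*4 + 40) = -260 + (18 + 8 + 40) = -260 + 66 = -194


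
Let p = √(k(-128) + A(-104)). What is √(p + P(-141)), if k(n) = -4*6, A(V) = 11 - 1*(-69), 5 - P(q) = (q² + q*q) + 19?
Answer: √(-39776 + 2*√14) ≈ 199.42*I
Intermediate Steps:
P(q) = -14 - 2*q² (P(q) = 5 - ((q² + q*q) + 19) = 5 - ((q² + q²) + 19) = 5 - (2*q² + 19) = 5 - (19 + 2*q²) = 5 + (-19 - 2*q²) = -14 - 2*q²)
A(V) = 80 (A(V) = 11 + 69 = 80)
k(n) = -24
p = 2*√14 (p = √(-24 + 80) = √56 = 2*√14 ≈ 7.4833)
√(p + P(-141)) = √(2*√14 + (-14 - 2*(-141)²)) = √(2*√14 + (-14 - 2*19881)) = √(2*√14 + (-14 - 39762)) = √(2*√14 - 39776) = √(-39776 + 2*√14)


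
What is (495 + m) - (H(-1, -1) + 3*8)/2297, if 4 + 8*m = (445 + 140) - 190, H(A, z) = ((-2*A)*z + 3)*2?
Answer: 9994039/18376 ≈ 543.86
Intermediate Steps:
H(A, z) = 6 - 4*A*z (H(A, z) = (-2*A*z + 3)*2 = (3 - 2*A*z)*2 = 6 - 4*A*z)
m = 391/8 (m = -½ + ((445 + 140) - 190)/8 = -½ + (585 - 190)/8 = -½ + (⅛)*395 = -½ + 395/8 = 391/8 ≈ 48.875)
(495 + m) - (H(-1, -1) + 3*8)/2297 = (495 + 391/8) - ((6 - 4*(-1)*(-1)) + 3*8)/2297 = 4351/8 - ((6 - 4) + 24)/2297 = 4351/8 - (2 + 24)/2297 = 4351/8 - 26/2297 = 9994039/18376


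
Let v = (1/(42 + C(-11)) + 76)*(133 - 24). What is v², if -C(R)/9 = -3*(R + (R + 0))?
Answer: 20909210330281/304704 ≈ 6.8621e+7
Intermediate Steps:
C(R) = 54*R (C(R) = -(-27)*(R + (R + 0)) = -(-27)*(R + R) = -(-27)*2*R = -(-54)*R = 54*R)
v = 4572659/552 (v = (1/(42 + 54*(-11)) + 76)*(133 - 24) = (1/(42 - 594) + 76)*109 = (1/(-552) + 76)*109 = (-1/552 + 76)*109 = (41951/552)*109 = 4572659/552 ≈ 8283.8)
v² = (4572659/552)² = 20909210330281/304704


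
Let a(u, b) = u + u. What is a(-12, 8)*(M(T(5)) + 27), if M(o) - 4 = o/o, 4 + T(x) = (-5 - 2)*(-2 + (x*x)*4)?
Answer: -768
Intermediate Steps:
a(u, b) = 2*u
T(x) = 10 - 28*x² (T(x) = -4 + (-5 - 2)*(-2 + (x*x)*4) = -4 - 7*(-2 + x²*4) = -4 - 7*(-2 + 4*x²) = -4 + (14 - 28*x²) = 10 - 28*x²)
M(o) = 5 (M(o) = 4 + o/o = 4 + 1 = 5)
a(-12, 8)*(M(T(5)) + 27) = (2*(-12))*(5 + 27) = -24*32 = -768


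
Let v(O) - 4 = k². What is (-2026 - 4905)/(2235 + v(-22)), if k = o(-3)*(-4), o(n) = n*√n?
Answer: -6931/1807 ≈ -3.8356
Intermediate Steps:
o(n) = n^(3/2)
k = 12*I*√3 (k = (-3)^(3/2)*(-4) = -3*I*√3*(-4) = 12*I*√3 ≈ 20.785*I)
v(O) = -428 (v(O) = 4 + (12*I*√3)² = 4 - 432 = -428)
(-2026 - 4905)/(2235 + v(-22)) = (-2026 - 4905)/(2235 - 428) = -6931/1807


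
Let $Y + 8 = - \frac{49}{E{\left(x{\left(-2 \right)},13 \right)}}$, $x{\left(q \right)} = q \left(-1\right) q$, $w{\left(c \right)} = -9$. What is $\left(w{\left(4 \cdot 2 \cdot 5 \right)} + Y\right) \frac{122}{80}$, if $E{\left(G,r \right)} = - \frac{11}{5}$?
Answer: $\frac{1769}{220} \approx 8.0409$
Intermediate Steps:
$x{\left(q \right)} = - q^{2}$ ($x{\left(q \right)} = - q q = - q^{2}$)
$E{\left(G,r \right)} = - \frac{11}{5}$ ($E{\left(G,r \right)} = \left(-11\right) \frac{1}{5} = - \frac{11}{5}$)
$Y = \frac{157}{11}$ ($Y = -8 - \frac{49}{- \frac{11}{5}} = -8 - - \frac{245}{11} = -8 + \frac{245}{11} = \frac{157}{11} \approx 14.273$)
$\left(w{\left(4 \cdot 2 \cdot 5 \right)} + Y\right) \frac{122}{80} = \left(-9 + \frac{157}{11}\right) \frac{122}{80} = \frac{58 \cdot 122 \cdot \frac{1}{80}}{11} = \frac{58}{11} \cdot \frac{61}{40} = \frac{1769}{220}$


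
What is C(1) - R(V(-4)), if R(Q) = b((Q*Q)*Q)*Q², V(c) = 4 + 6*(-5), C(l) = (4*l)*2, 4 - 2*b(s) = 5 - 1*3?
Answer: -668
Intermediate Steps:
b(s) = 1 (b(s) = 2 - (5 - 1*3)/2 = 2 - (5 - 3)/2 = 2 - ½*2 = 2 - 1 = 1)
C(l) = 8*l
V(c) = -26 (V(c) = 4 - 30 = -26)
R(Q) = Q² (R(Q) = 1*Q² = Q²)
C(1) - R(V(-4)) = 8*1 - 1*(-26)² = 8 - 1*676 = 8 - 676 = -668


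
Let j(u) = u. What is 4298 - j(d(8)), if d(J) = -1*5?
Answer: 4303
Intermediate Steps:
d(J) = -5
4298 - j(d(8)) = 4298 - 1*(-5) = 4298 + 5 = 4303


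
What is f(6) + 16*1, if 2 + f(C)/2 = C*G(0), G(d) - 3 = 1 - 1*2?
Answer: 36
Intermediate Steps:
G(d) = 2 (G(d) = 3 + (1 - 1*2) = 3 + (1 - 2) = 3 - 1 = 2)
f(C) = -4 + 4*C (f(C) = -4 + 2*(C*2) = -4 + 2*(2*C) = -4 + 4*C)
f(6) + 16*1 = (-4 + 4*6) + 16*1 = (-4 + 24) + 16 = 20 + 16 = 36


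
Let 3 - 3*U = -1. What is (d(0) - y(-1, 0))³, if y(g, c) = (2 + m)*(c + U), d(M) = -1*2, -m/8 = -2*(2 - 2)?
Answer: -2744/27 ≈ -101.63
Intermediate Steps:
U = 4/3 (U = 1 - ⅓*(-1) = 1 + ⅓ = 4/3 ≈ 1.3333)
m = 0 (m = -(-16)*(2 - 2) = -(-16)*0 = -8*0 = 0)
d(M) = -2
y(g, c) = 8/3 + 2*c (y(g, c) = (2 + 0)*(c + 4/3) = 2*(4/3 + c) = 8/3 + 2*c)
(d(0) - y(-1, 0))³ = (-2 - (8/3 + 2*0))³ = (-2 - (8/3 + 0))³ = (-2 - 1*8/3)³ = (-2 - 8/3)³ = (-14/3)³ = -2744/27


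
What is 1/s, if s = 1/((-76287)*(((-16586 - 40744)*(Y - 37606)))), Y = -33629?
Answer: -311548673831850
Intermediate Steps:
s = -1/311548673831850 (s = 1/((-76287)*(((-16586 - 40744)*(-33629 - 37606)))) = -1/(76287*((-57330*(-71235)))) = -1/76287/4083902550 = -1/76287*1/4083902550 = -1/311548673831850 ≈ -3.2098e-15)
1/s = 1/(-1/311548673831850) = -311548673831850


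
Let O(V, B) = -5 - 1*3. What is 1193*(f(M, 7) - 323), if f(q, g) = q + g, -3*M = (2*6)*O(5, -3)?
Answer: -338812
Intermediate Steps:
O(V, B) = -8 (O(V, B) = -5 - 3 = -8)
M = 32 (M = -2*6*(-8)/3 = -4*(-8) = -⅓*(-96) = 32)
f(q, g) = g + q
1193*(f(M, 7) - 323) = 1193*((7 + 32) - 323) = 1193*(39 - 323) = 1193*(-284) = -338812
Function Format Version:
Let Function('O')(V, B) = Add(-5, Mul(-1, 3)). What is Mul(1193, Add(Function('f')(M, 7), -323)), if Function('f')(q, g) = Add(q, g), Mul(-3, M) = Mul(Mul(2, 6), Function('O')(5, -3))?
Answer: -338812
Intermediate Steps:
Function('O')(V, B) = -8 (Function('O')(V, B) = Add(-5, -3) = -8)
M = 32 (M = Mul(Rational(-1, 3), Mul(Mul(2, 6), -8)) = Mul(Rational(-1, 3), Mul(12, -8)) = Mul(Rational(-1, 3), -96) = 32)
Function('f')(q, g) = Add(g, q)
Mul(1193, Add(Function('f')(M, 7), -323)) = Mul(1193, Add(Add(7, 32), -323)) = Mul(1193, Add(39, -323)) = Mul(1193, -284) = -338812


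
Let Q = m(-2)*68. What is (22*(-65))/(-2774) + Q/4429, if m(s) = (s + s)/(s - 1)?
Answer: 9877469/18429069 ≈ 0.53597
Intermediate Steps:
m(s) = 2*s/(-1 + s) (m(s) = (2*s)/(-1 + s) = 2*s/(-1 + s))
Q = 272/3 (Q = (2*(-2)/(-1 - 2))*68 = (2*(-2)/(-3))*68 = (2*(-2)*(-1/3))*68 = (4/3)*68 = 272/3 ≈ 90.667)
(22*(-65))/(-2774) + Q/4429 = (22*(-65))/(-2774) + (272/3)/4429 = -1430*(-1/2774) + (272/3)*(1/4429) = 715/1387 + 272/13287 = 9877469/18429069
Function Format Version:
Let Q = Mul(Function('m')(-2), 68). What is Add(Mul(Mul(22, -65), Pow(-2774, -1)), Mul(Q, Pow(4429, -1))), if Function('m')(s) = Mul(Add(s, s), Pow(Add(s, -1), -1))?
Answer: Rational(9877469, 18429069) ≈ 0.53597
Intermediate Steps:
Function('m')(s) = Mul(2, s, Pow(Add(-1, s), -1)) (Function('m')(s) = Mul(Mul(2, s), Pow(Add(-1, s), -1)) = Mul(2, s, Pow(Add(-1, s), -1)))
Q = Rational(272, 3) (Q = Mul(Mul(2, -2, Pow(Add(-1, -2), -1)), 68) = Mul(Mul(2, -2, Pow(-3, -1)), 68) = Mul(Mul(2, -2, Rational(-1, 3)), 68) = Mul(Rational(4, 3), 68) = Rational(272, 3) ≈ 90.667)
Add(Mul(Mul(22, -65), Pow(-2774, -1)), Mul(Q, Pow(4429, -1))) = Add(Mul(Mul(22, -65), Pow(-2774, -1)), Mul(Rational(272, 3), Pow(4429, -1))) = Add(Mul(-1430, Rational(-1, 2774)), Mul(Rational(272, 3), Rational(1, 4429))) = Add(Rational(715, 1387), Rational(272, 13287)) = Rational(9877469, 18429069)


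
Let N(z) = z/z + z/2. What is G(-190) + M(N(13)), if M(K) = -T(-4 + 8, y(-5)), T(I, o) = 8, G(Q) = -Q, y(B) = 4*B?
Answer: 182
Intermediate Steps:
N(z) = 1 + z/2 (N(z) = 1 + z*(½) = 1 + z/2)
M(K) = -8 (M(K) = -1*8 = -8)
G(-190) + M(N(13)) = -1*(-190) - 8 = 190 - 8 = 182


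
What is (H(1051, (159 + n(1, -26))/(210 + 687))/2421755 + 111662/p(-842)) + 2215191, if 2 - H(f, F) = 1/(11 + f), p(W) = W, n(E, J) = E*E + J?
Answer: 2398402098778693583/1082771504010 ≈ 2.2151e+6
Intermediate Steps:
n(E, J) = J + E**2 (n(E, J) = E**2 + J = J + E**2)
H(f, F) = 2 - 1/(11 + f)
(H(1051, (159 + n(1, -26))/(210 + 687))/2421755 + 111662/p(-842)) + 2215191 = (((21 + 2*1051)/(11 + 1051))/2421755 + 111662/(-842)) + 2215191 = (((21 + 2102)/1062)*(1/2421755) + 111662*(-1/842)) + 2215191 = (((1/1062)*2123)*(1/2421755) - 55831/421) + 2215191 = ((2123/1062)*(1/2421755) - 55831/421) + 2215191 = (2123/2571903810 - 55831/421) + 2215191 = -143591960722327/1082771504010 + 2215191 = 2398402098778693583/1082771504010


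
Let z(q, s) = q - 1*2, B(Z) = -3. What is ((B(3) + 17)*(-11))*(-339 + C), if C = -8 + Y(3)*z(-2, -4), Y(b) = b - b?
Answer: 53438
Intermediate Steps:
Y(b) = 0
z(q, s) = -2 + q (z(q, s) = q - 2 = -2 + q)
C = -8 (C = -8 + 0*(-2 - 2) = -8 + 0*(-4) = -8 + 0 = -8)
((B(3) + 17)*(-11))*(-339 + C) = ((-3 + 17)*(-11))*(-339 - 8) = (14*(-11))*(-347) = -154*(-347) = 53438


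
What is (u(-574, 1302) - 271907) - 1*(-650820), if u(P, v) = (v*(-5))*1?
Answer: 372403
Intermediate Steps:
u(P, v) = -5*v (u(P, v) = -5*v*1 = -5*v)
(u(-574, 1302) - 271907) - 1*(-650820) = (-5*1302 - 271907) - 1*(-650820) = (-6510 - 271907) + 650820 = -278417 + 650820 = 372403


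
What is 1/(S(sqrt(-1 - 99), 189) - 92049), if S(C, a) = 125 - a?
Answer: -1/92113 ≈ -1.0856e-5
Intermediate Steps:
1/(S(sqrt(-1 - 99), 189) - 92049) = 1/((125 - 1*189) - 92049) = 1/((125 - 189) - 92049) = 1/(-64 - 92049) = 1/(-92113) = -1/92113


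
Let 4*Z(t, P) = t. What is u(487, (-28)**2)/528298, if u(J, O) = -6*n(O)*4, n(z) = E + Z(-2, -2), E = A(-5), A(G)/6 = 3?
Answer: -210/264149 ≈ -0.00079501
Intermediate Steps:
A(G) = 18 (A(G) = 6*3 = 18)
Z(t, P) = t/4
E = 18
n(z) = 35/2 (n(z) = 18 + (1/4)*(-2) = 18 - 1/2 = 35/2)
u(J, O) = -420 (u(J, O) = -6*35/2*4 = -105*4 = -420)
u(487, (-28)**2)/528298 = -420/528298 = -420*1/528298 = -210/264149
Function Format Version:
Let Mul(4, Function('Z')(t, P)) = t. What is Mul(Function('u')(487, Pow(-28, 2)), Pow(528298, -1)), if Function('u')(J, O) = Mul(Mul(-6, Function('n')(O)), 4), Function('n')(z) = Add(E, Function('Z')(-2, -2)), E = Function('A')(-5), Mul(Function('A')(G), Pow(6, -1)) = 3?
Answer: Rational(-210, 264149) ≈ -0.00079501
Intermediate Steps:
Function('A')(G) = 18 (Function('A')(G) = Mul(6, 3) = 18)
Function('Z')(t, P) = Mul(Rational(1, 4), t)
E = 18
Function('n')(z) = Rational(35, 2) (Function('n')(z) = Add(18, Mul(Rational(1, 4), -2)) = Add(18, Rational(-1, 2)) = Rational(35, 2))
Function('u')(J, O) = -420 (Function('u')(J, O) = Mul(Mul(-6, Rational(35, 2)), 4) = Mul(-105, 4) = -420)
Mul(Function('u')(487, Pow(-28, 2)), Pow(528298, -1)) = Mul(-420, Pow(528298, -1)) = Mul(-420, Rational(1, 528298)) = Rational(-210, 264149)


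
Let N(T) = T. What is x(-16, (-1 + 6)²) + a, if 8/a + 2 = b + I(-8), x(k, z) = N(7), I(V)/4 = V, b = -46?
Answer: 69/10 ≈ 6.9000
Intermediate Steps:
I(V) = 4*V
x(k, z) = 7
a = -⅒ (a = 8/(-2 + (-46 + 4*(-8))) = 8/(-2 + (-46 - 32)) = 8/(-2 - 78) = 8/(-80) = 8*(-1/80) = -⅒ ≈ -0.10000)
x(-16, (-1 + 6)²) + a = 7 - ⅒ = 69/10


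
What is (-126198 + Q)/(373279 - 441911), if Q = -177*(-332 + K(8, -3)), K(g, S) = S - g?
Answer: 65487/68632 ≈ 0.95418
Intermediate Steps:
Q = 60711 (Q = -177*(-332 + (-3 - 1*8)) = -177*(-332 + (-3 - 8)) = -177*(-332 - 11) = -177*(-343) = 60711)
(-126198 + Q)/(373279 - 441911) = (-126198 + 60711)/(373279 - 441911) = -65487/(-68632) = -65487*(-1/68632) = 65487/68632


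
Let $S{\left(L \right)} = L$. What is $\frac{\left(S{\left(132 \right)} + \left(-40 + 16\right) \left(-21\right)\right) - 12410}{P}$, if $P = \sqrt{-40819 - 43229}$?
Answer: $\frac{5887 i \sqrt{5253}}{10506} \approx 40.613 i$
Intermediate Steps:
$P = 4 i \sqrt{5253}$ ($P = \sqrt{-84048} = 4 i \sqrt{5253} \approx 289.91 i$)
$\frac{\left(S{\left(132 \right)} + \left(-40 + 16\right) \left(-21\right)\right) - 12410}{P} = \frac{\left(132 + \left(-40 + 16\right) \left(-21\right)\right) - 12410}{4 i \sqrt{5253}} = \left(\left(132 - -504\right) - 12410\right) \left(- \frac{i \sqrt{5253}}{21012}\right) = \left(\left(132 + 504\right) - 12410\right) \left(- \frac{i \sqrt{5253}}{21012}\right) = \left(636 - 12410\right) \left(- \frac{i \sqrt{5253}}{21012}\right) = - 11774 \left(- \frac{i \sqrt{5253}}{21012}\right) = \frac{5887 i \sqrt{5253}}{10506}$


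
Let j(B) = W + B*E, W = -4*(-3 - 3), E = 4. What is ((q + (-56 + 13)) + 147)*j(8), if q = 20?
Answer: 6944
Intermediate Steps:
W = 24 (W = -4*(-6) = 24)
j(B) = 24 + 4*B (j(B) = 24 + B*4 = 24 + 4*B)
((q + (-56 + 13)) + 147)*j(8) = ((20 + (-56 + 13)) + 147)*(24 + 4*8) = ((20 - 43) + 147)*(24 + 32) = (-23 + 147)*56 = 124*56 = 6944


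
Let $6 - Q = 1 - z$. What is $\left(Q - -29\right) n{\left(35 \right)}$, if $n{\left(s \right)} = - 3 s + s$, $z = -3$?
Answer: $-2170$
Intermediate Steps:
$Q = 2$ ($Q = 6 - \left(1 - -3\right) = 6 - \left(1 + 3\right) = 6 - 4 = 2$)
$n{\left(s \right)} = - 2 s$
$\left(Q - -29\right) n{\left(35 \right)} = \left(2 - -29\right) \left(\left(-2\right) 35\right) = \left(2 + 29\right) \left(-70\right) = 31 \left(-70\right) = -2170$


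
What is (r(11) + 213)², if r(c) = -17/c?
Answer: 5410276/121 ≈ 44713.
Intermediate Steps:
(r(11) + 213)² = (-17/11 + 213)² = (2326/11)² = 5410276/121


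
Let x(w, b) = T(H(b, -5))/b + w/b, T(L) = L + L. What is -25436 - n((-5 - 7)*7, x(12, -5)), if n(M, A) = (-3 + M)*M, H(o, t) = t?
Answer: -32744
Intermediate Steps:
T(L) = 2*L
x(w, b) = -10/b + w/b (x(w, b) = (2*(-5))/b + w/b = -10/b + w/b)
n(M, A) = M*(-3 + M)
-25436 - n((-5 - 7)*7, x(12, -5)) = -25436 - (-5 - 7)*7*(-3 + (-5 - 7)*7) = -25436 - (-12*7)*(-3 - 12*7) = -25436 - (-84)*(-3 - 84) = -25436 - (-84)*(-87) = -25436 - 1*7308 = -25436 - 7308 = -32744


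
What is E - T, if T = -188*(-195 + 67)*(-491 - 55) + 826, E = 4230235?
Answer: 17368353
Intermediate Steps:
T = -13138118 (T = -(-24064)*(-546) + 826 = -188*69888 + 826 = -13138944 + 826 = -13138118)
E - T = 4230235 - 1*(-13138118) = 4230235 + 13138118 = 17368353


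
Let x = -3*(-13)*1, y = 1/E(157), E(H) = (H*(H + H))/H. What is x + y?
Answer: 12247/314 ≈ 39.003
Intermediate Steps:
E(H) = 2*H (E(H) = (H*(2*H))/H = (2*H²)/H = 2*H)
y = 1/314 (y = 1/(2*157) = 1/314 ≈ 0.0031847)
x = 39 (x = 39*1 = 39)
x + y = 39 + 1/314 = 12247/314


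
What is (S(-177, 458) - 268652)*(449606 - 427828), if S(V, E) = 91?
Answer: -5848721458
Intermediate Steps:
(S(-177, 458) - 268652)*(449606 - 427828) = (91 - 268652)*(449606 - 427828) = -268561*21778 = -5848721458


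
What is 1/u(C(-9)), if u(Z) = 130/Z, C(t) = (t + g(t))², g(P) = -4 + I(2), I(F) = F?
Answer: 121/130 ≈ 0.93077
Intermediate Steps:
g(P) = -2 (g(P) = -4 + 2 = -2)
C(t) = (-2 + t)² (C(t) = (t - 2)² = (-2 + t)²)
1/u(C(-9)) = 1/(130/((-2 - 9)²)) = 1/(130/((-11)²)) = 1/(130/121) = 121/130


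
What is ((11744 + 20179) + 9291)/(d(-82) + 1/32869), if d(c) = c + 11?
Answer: -677331483/1166849 ≈ -580.48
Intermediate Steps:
d(c) = 11 + c
((11744 + 20179) + 9291)/(d(-82) + 1/32869) = ((11744 + 20179) + 9291)/((11 - 82) + 1/32869) = (31923 + 9291)/(-71 + 1/32869) = 41214/(-2333698/32869) = 41214*(-32869/2333698) = -677331483/1166849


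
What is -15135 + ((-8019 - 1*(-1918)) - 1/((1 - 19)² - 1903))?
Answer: -33531643/1579 ≈ -21236.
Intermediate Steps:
-15135 + ((-8019 - 1*(-1918)) - 1/((1 - 19)² - 1903)) = -15135 + ((-8019 + 1918) - 1/((-18)² - 1903)) = -15135 + (-6101 - 1/(324 - 1903)) = -15135 + (-6101 - 1/(-1579)) = -15135 + (-6101 - 1*(-1/1579)) = -15135 + (-6101 + 1/1579) = -15135 - 9633478/1579 = -33531643/1579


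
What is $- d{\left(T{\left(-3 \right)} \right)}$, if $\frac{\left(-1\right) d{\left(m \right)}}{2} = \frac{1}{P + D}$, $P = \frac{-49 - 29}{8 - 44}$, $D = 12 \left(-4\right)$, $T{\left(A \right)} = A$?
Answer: $- \frac{12}{275} \approx -0.043636$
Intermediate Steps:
$D = -48$
$P = \frac{13}{6}$ ($P = - \frac{78}{-36} = \left(-78\right) \left(- \frac{1}{36}\right) = \frac{13}{6} \approx 2.1667$)
$d{\left(m \right)} = \frac{12}{275}$ ($d{\left(m \right)} = - \frac{2}{\frac{13}{6} - 48} = - \frac{2}{- \frac{275}{6}} = \left(-2\right) \left(- \frac{6}{275}\right) = \frac{12}{275}$)
$- d{\left(T{\left(-3 \right)} \right)} = \left(-1\right) \frac{12}{275} = - \frac{12}{275}$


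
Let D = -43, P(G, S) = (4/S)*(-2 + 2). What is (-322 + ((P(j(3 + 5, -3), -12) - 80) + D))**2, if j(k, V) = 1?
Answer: 198025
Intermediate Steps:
P(G, S) = 0 (P(G, S) = (4/S)*0 = 0)
(-322 + ((P(j(3 + 5, -3), -12) - 80) + D))**2 = (-322 + ((0 - 80) - 43))**2 = (-322 + (-80 - 43))**2 = (-322 - 123)**2 = (-445)**2 = 198025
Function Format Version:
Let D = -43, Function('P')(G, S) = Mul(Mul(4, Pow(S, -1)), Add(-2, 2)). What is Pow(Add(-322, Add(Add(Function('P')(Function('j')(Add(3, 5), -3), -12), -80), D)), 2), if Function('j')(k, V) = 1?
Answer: 198025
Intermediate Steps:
Function('P')(G, S) = 0 (Function('P')(G, S) = Mul(Mul(4, Pow(S, -1)), 0) = 0)
Pow(Add(-322, Add(Add(Function('P')(Function('j')(Add(3, 5), -3), -12), -80), D)), 2) = Pow(Add(-322, Add(Add(0, -80), -43)), 2) = Pow(Add(-322, Add(-80, -43)), 2) = Pow(Add(-322, -123), 2) = Pow(-445, 2) = 198025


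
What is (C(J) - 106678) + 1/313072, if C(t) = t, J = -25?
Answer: -33405721615/313072 ≈ -1.0670e+5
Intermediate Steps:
(C(J) - 106678) + 1/313072 = (-25 - 106678) + 1/313072 = -106703 + 1/313072 = -33405721615/313072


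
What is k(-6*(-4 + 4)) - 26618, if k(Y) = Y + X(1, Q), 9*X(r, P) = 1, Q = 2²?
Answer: -239561/9 ≈ -26618.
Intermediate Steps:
Q = 4
X(r, P) = ⅑ (X(r, P) = (⅑)*1 = ⅑)
k(Y) = ⅑ + Y (k(Y) = Y + ⅑ = ⅑ + Y)
k(-6*(-4 + 4)) - 26618 = (⅑ - 6*(-4 + 4)) - 26618 = (⅑ - 6*0) - 26618 = (⅑ + 0) - 26618 = ⅑ - 26618 = -239561/9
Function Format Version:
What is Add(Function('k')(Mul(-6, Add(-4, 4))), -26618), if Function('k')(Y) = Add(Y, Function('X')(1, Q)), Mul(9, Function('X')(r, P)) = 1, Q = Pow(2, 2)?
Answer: Rational(-239561, 9) ≈ -26618.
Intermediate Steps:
Q = 4
Function('X')(r, P) = Rational(1, 9) (Function('X')(r, P) = Mul(Rational(1, 9), 1) = Rational(1, 9))
Function('k')(Y) = Add(Rational(1, 9), Y) (Function('k')(Y) = Add(Y, Rational(1, 9)) = Add(Rational(1, 9), Y))
Add(Function('k')(Mul(-6, Add(-4, 4))), -26618) = Add(Add(Rational(1, 9), Mul(-6, Add(-4, 4))), -26618) = Add(Add(Rational(1, 9), Mul(-6, 0)), -26618) = Add(Add(Rational(1, 9), 0), -26618) = Add(Rational(1, 9), -26618) = Rational(-239561, 9)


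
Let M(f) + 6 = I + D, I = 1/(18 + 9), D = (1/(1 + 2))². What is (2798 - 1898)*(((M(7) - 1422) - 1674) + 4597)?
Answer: 4036900/3 ≈ 1.3456e+6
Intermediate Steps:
D = ⅑ (D = (1/3)² = (⅓)² = ⅑ ≈ 0.11111)
I = 1/27 ≈ 0.037037
M(f) = -158/27 (M(f) = -6 + (1/27 + ⅑) = -6 + 4/27 = -158/27)
(2798 - 1898)*(((M(7) - 1422) - 1674) + 4597) = (2798 - 1898)*(((-158/27 - 1422) - 1674) + 4597) = 900*((-38552/27 - 1674) + 4597) = 900*(-83750/27 + 4597) = 900*(40369/27) = 4036900/3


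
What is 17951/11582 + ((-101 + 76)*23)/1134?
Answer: 3424196/3283497 ≈ 1.0429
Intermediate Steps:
17951/11582 + ((-101 + 76)*23)/1134 = 17951*(1/11582) - 25*23*(1/1134) = 17951/11582 - 575*1/1134 = 17951/11582 - 575/1134 = 3424196/3283497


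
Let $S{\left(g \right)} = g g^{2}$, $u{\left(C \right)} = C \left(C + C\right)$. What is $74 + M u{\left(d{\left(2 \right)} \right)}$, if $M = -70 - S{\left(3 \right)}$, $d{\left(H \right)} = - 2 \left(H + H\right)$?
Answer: $-12342$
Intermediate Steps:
$d{\left(H \right)} = - 4 H$ ($d{\left(H \right)} = - 2 \cdot 2 H = - 4 H$)
$u{\left(C \right)} = 2 C^{2}$ ($u{\left(C \right)} = C 2 C = 2 C^{2}$)
$S{\left(g \right)} = g^{3}$
$M = -97$ ($M = -70 - 3^{3} = -70 - 27 = -97$)
$74 + M u{\left(d{\left(2 \right)} \right)} = 74 - 97 \cdot 2 \left(\left(-4\right) 2\right)^{2} = 74 - 97 \cdot 2 \left(-8\right)^{2} = 74 - 97 \cdot 2 \cdot 64 = 74 - 12416 = -12342$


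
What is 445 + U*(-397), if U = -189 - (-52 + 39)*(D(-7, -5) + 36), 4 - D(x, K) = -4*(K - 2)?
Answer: 13546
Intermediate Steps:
D(x, K) = -4 + 4*K (D(x, K) = 4 - (-4)*(K - 2) = 4 - (-4)*(-2 + K) = 4 - (8 - 4*K) = 4 + (-8 + 4*K) = -4 + 4*K)
U = -33 (U = -189 - (-52 + 39)*((-4 + 4*(-5)) + 36) = -189 - (-13)*((-4 - 20) + 36) = -189 - (-13)*(-24 + 36) = -189 - (-13)*12 = -189 - 1*(-156) = -189 + 156 = -33)
445 + U*(-397) = 445 - 33*(-397) = 445 + 13101 = 13546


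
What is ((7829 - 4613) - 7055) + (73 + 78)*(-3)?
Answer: -4292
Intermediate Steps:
((7829 - 4613) - 7055) + (73 + 78)*(-3) = (3216 - 7055) + 151*(-3) = -3839 - 453 = -4292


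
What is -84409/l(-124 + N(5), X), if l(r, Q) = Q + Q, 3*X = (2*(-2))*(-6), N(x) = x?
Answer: -84409/16 ≈ -5275.6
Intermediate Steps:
X = 8 (X = ((2*(-2))*(-6))/3 = (-4*(-6))/3 = (⅓)*24 = 8)
l(r, Q) = 2*Q
-84409/l(-124 + N(5), X) = -84409/(2*8) = -84409/16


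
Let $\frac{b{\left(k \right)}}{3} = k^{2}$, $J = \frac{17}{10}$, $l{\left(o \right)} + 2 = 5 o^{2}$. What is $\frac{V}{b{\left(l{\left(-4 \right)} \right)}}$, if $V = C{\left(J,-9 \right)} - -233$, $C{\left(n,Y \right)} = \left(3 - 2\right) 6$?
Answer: $\frac{239}{18252} \approx 0.013094$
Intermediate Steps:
$l{\left(o \right)} = -2 + 5 o^{2}$
$J = \frac{17}{10}$ ($J = 17 \cdot \frac{1}{10} = \frac{17}{10} \approx 1.7$)
$C{\left(n,Y \right)} = 6$ ($C{\left(n,Y \right)} = 1 \cdot 6 = 6$)
$b{\left(k \right)} = 3 k^{2}$
$V = 239$ ($V = 6 - -233 = 6 + 233 = 239$)
$\frac{V}{b{\left(l{\left(-4 \right)} \right)}} = \frac{239}{3 \left(-2 + 5 \left(-4\right)^{2}\right)^{2}} = \frac{239}{3 \left(-2 + 5 \cdot 16\right)^{2}} = \frac{239}{3 \left(-2 + 80\right)^{2}} = \frac{239}{3 \cdot 78^{2}} = \frac{239}{3 \cdot 6084} = \frac{239}{18252}$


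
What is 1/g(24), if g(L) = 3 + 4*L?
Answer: 1/99 ≈ 0.010101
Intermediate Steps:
1/g(24) = 1/(3 + 4*24) = 1/(3 + 96) = 1/99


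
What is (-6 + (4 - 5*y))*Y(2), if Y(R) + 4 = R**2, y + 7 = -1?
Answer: 0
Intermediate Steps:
y = -8 (y = -7 - 1 = -8)
Y(R) = -4 + R**2
(-6 + (4 - 5*y))*Y(2) = (-6 + (4 - 5*(-8)))*(-4 + 2**2) = (-6 + (4 + 40))*(-4 + 4) = (-6 + 44)*0 = 38*0 = 0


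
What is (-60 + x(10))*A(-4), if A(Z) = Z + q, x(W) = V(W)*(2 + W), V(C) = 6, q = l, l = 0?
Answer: -48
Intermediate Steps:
q = 0
x(W) = 12 + 6*W (x(W) = 6*(2 + W) = 12 + 6*W)
A(Z) = Z (A(Z) = Z + 0 = Z)
(-60 + x(10))*A(-4) = (-60 + (12 + 6*10))*(-4) = (-60 + (12 + 60))*(-4) = (-60 + 72)*(-4) = 12*(-4) = -48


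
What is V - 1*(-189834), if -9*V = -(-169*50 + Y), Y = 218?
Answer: 566758/3 ≈ 1.8892e+5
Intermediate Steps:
V = -2744/3 (V = -(-1)*(-169*50 + 218)/9 = -(-1)*(-8450 + 218)/9 = -(-1)*(-8232)/9 = -1/9*8232 = -2744/3 ≈ -914.67)
V - 1*(-189834) = -2744/3 - 1*(-189834) = -2744/3 + 189834 = 566758/3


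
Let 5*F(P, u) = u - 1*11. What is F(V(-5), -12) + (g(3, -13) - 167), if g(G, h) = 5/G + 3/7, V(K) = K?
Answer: -17798/105 ≈ -169.50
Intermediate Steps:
F(P, u) = -11/5 + u/5 (F(P, u) = (u - 1*11)/5 = (u - 11)/5 = (-11 + u)/5 = -11/5 + u/5)
g(G, h) = 3/7 + 5/G (g(G, h) = 5/G + 3*(⅐) = 5/G + 3/7 = 3/7 + 5/G)
F(V(-5), -12) + (g(3, -13) - 167) = (-11/5 + (⅕)*(-12)) + ((3/7 + 5/3) - 167) = (-11/5 - 12/5) + ((3/7 + 5*(⅓)) - 167) = -23/5 + ((3/7 + 5/3) - 167) = -23/5 + (44/21 - 167) = -23/5 - 3463/21 = -17798/105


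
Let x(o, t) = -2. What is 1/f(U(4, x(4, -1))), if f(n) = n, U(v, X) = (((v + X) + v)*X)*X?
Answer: 1/24 ≈ 0.041667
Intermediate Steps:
U(v, X) = X**2*(X + 2*v) (U(v, X) = (((X + v) + v)*X)*X = ((X + 2*v)*X)*X = (X*(X + 2*v))*X = X**2*(X + 2*v))
1/f(U(4, x(4, -1))) = 1/((-2)**2*(-2 + 2*4)) = 1/(4*(-2 + 8)) = 1/(4*6) = 1/24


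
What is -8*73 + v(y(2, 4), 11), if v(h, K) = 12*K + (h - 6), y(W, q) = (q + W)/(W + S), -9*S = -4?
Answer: -5011/11 ≈ -455.55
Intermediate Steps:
S = 4/9 (S = -⅑*(-4) = 4/9 ≈ 0.44444)
y(W, q) = (W + q)/(4/9 + W) (y(W, q) = (q + W)/(W + 4/9) = (W + q)/(4/9 + W))
v(h, K) = -6 + h + 12*K (v(h, K) = 12*K + (-6 + h) = -6 + h + 12*K)
-8*73 + v(y(2, 4), 11) = -8*73 + (-6 + 9*(2 + 4)/(4 + 9*2) + 12*11) = -584 + (-6 + 9*6/(4 + 18) + 132) = -584 + (-6 + 9*6/22 + 132) = -584 + (-6 + 9*(1/22)*6 + 132) = -584 + (-6 + 27/11 + 132) = -584 + 1413/11 = -5011/11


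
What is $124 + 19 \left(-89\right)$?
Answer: $-1567$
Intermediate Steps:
$124 + 19 \left(-89\right) = 124 - 1691 = -1567$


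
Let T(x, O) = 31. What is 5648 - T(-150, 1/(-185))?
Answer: 5617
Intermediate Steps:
5648 - T(-150, 1/(-185)) = 5648 - 1*31 = 5648 - 31 = 5617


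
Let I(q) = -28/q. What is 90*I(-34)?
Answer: 1260/17 ≈ 74.118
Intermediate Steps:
90*I(-34) = 90*(-28/(-34)) = 90*(-28*(-1/34)) = 90*(14/17) = 1260/17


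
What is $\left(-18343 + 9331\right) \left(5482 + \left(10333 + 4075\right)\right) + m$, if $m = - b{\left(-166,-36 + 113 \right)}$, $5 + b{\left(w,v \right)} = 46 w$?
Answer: $-179241039$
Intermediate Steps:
$b{\left(w,v \right)} = -5 + 46 w$
$m = 7641$ ($m = - (-5 + 46 \left(-166\right)) = - (-5 - 7636) = \left(-1\right) \left(-7641\right) = 7641$)
$\left(-18343 + 9331\right) \left(5482 + \left(10333 + 4075\right)\right) + m = \left(-18343 + 9331\right) \left(5482 + \left(10333 + 4075\right)\right) + 7641 = - 9012 \left(5482 + 14408\right) + 7641 = \left(-9012\right) 19890 + 7641 = -179248680 + 7641 = -179241039$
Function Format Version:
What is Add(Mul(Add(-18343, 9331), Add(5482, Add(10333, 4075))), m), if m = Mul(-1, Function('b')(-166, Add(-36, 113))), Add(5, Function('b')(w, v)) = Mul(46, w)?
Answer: -179241039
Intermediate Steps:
Function('b')(w, v) = Add(-5, Mul(46, w))
m = 7641 (m = Mul(-1, Add(-5, Mul(46, -166))) = Mul(-1, Add(-5, -7636)) = Mul(-1, -7641) = 7641)
Add(Mul(Add(-18343, 9331), Add(5482, Add(10333, 4075))), m) = Add(Mul(Add(-18343, 9331), Add(5482, Add(10333, 4075))), 7641) = Add(Mul(-9012, Add(5482, 14408)), 7641) = Add(Mul(-9012, 19890), 7641) = Add(-179248680, 7641) = -179241039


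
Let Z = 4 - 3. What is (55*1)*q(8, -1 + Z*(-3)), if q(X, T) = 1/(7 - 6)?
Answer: 55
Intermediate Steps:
Z = 1
q(X, T) = 1 (q(X, T) = 1/1 = 1)
(55*1)*q(8, -1 + Z*(-3)) = (55*1)*1 = 55*1 = 55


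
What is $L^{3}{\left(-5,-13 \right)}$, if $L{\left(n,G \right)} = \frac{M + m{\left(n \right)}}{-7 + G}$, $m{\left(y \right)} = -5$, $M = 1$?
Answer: $\frac{1}{125} \approx 0.008$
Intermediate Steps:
$L{\left(n,G \right)} = - \frac{4}{-7 + G}$ ($L{\left(n,G \right)} = \frac{1 - 5}{-7 + G} = - \frac{4}{-7 + G}$)
$L^{3}{\left(-5,-13 \right)} = \left(- \frac{4}{-7 - 13}\right)^{3} = \left(- \frac{4}{-20}\right)^{3} = \left(\left(-4\right) \left(- \frac{1}{20}\right)\right)^{3} = \left(\frac{1}{5}\right)^{3} = \frac{1}{125}$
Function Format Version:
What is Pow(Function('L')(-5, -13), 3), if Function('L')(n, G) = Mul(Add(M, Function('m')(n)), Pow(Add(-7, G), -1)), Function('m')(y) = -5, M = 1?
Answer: Rational(1, 125) ≈ 0.0080000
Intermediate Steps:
Function('L')(n, G) = Mul(-4, Pow(Add(-7, G), -1)) (Function('L')(n, G) = Mul(Add(1, -5), Pow(Add(-7, G), -1)) = Mul(-4, Pow(Add(-7, G), -1)))
Pow(Function('L')(-5, -13), 3) = Pow(Mul(-4, Pow(Add(-7, -13), -1)), 3) = Pow(Mul(-4, Pow(-20, -1)), 3) = Pow(Mul(-4, Rational(-1, 20)), 3) = Pow(Rational(1, 5), 3) = Rational(1, 125)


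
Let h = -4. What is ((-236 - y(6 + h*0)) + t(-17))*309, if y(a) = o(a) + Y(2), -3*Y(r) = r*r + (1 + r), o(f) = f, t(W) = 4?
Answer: -72821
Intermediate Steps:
Y(r) = -⅓ - r/3 - r²/3 (Y(r) = -(r*r + (1 + r))/3 = -(r² + (1 + r))/3 = -(1 + r + r²)/3 = -⅓ - r/3 - r²/3)
y(a) = -7/3 + a (y(a) = a + (-⅓ - ⅓*2 - ⅓*2²) = a + (-⅓ - ⅔ - ⅓*4) = a + (-⅓ - ⅔ - 4/3) = a - 7/3 = -7/3 + a)
((-236 - y(6 + h*0)) + t(-17))*309 = ((-236 - (-7/3 + (6 - 4*0))) + 4)*309 = ((-236 - (-7/3 + (6 + 0))) + 4)*309 = ((-236 - (-7/3 + 6)) + 4)*309 = ((-236 - 1*11/3) + 4)*309 = ((-236 - 11/3) + 4)*309 = (-719/3 + 4)*309 = -707/3*309 = -72821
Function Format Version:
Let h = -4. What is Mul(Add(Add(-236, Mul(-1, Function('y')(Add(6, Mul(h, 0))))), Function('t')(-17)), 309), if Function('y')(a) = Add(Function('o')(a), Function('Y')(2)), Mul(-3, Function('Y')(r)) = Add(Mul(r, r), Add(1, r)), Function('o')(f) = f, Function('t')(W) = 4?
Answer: -72821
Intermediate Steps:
Function('Y')(r) = Add(Rational(-1, 3), Mul(Rational(-1, 3), r), Mul(Rational(-1, 3), Pow(r, 2))) (Function('Y')(r) = Mul(Rational(-1, 3), Add(Mul(r, r), Add(1, r))) = Mul(Rational(-1, 3), Add(Pow(r, 2), Add(1, r))) = Mul(Rational(-1, 3), Add(1, r, Pow(r, 2))) = Add(Rational(-1, 3), Mul(Rational(-1, 3), r), Mul(Rational(-1, 3), Pow(r, 2))))
Function('y')(a) = Add(Rational(-7, 3), a) (Function('y')(a) = Add(a, Add(Rational(-1, 3), Mul(Rational(-1, 3), 2), Mul(Rational(-1, 3), Pow(2, 2)))) = Add(a, Add(Rational(-1, 3), Rational(-2, 3), Mul(Rational(-1, 3), 4))) = Add(a, Add(Rational(-1, 3), Rational(-2, 3), Rational(-4, 3))) = Add(a, Rational(-7, 3)) = Add(Rational(-7, 3), a))
Mul(Add(Add(-236, Mul(-1, Function('y')(Add(6, Mul(h, 0))))), Function('t')(-17)), 309) = Mul(Add(Add(-236, Mul(-1, Add(Rational(-7, 3), Add(6, Mul(-4, 0))))), 4), 309) = Mul(Add(Add(-236, Mul(-1, Add(Rational(-7, 3), Add(6, 0)))), 4), 309) = Mul(Add(Add(-236, Mul(-1, Add(Rational(-7, 3), 6))), 4), 309) = Mul(Add(Add(-236, Mul(-1, Rational(11, 3))), 4), 309) = Mul(Add(Add(-236, Rational(-11, 3)), 4), 309) = Mul(Add(Rational(-719, 3), 4), 309) = Mul(Rational(-707, 3), 309) = -72821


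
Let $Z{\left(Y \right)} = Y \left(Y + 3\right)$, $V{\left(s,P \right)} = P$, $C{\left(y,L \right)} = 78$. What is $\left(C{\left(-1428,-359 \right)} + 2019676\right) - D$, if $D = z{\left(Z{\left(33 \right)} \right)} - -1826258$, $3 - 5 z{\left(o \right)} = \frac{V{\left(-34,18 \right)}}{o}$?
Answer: $\frac{63853483}{330} \approx 1.935 \cdot 10^{5}$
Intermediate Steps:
$Z{\left(Y \right)} = Y \left(3 + Y\right)$
$z{\left(o \right)} = \frac{3}{5} - \frac{18}{5 o}$ ($z{\left(o \right)} = \frac{3}{5} - \frac{18 \frac{1}{o}}{5} = \frac{3}{5} - \frac{18}{5 o}$)
$D = \frac{602665337}{330}$ ($D = \frac{3 \left(-6 + 33 \left(3 + 33\right)\right)}{5 \cdot 33 \left(3 + 33\right)} - -1826258 = \frac{3 \left(-6 + 33 \cdot 36\right)}{5 \cdot 33 \cdot 36} + 1826258 = \frac{3 \left(-6 + 1188\right)}{5 \cdot 1188} + 1826258 = \frac{3}{5} \cdot \frac{1}{1188} \cdot 1182 + 1826258 = \frac{197}{330} + 1826258 = \frac{602665337}{330} \approx 1.8263 \cdot 10^{6}$)
$\left(C{\left(-1428,-359 \right)} + 2019676\right) - D = \left(78 + 2019676\right) - \frac{602665337}{330} = 2019754 - \frac{602665337}{330} = \frac{63853483}{330}$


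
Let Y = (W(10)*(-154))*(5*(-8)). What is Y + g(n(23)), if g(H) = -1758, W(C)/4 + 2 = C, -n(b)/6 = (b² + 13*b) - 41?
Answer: 195362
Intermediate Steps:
n(b) = 246 - 78*b - 6*b² (n(b) = -6*((b² + 13*b) - 41) = -6*(-41 + b² + 13*b) = 246 - 78*b - 6*b²)
W(C) = -8 + 4*C
Y = 197120 (Y = ((-8 + 4*10)*(-154))*(5*(-8)) = ((-8 + 40)*(-154))*(-40) = (32*(-154))*(-40) = -4928*(-40) = 197120)
Y + g(n(23)) = 197120 - 1758 = 195362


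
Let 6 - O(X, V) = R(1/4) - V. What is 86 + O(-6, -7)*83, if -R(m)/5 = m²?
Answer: 463/16 ≈ 28.938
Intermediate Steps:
R(m) = -5*m²
O(X, V) = 101/16 + V (O(X, V) = 6 - (-5*(1/4)² - V) = 6 - (-5*(¼)² - V) = 6 - (-5*1/16 - V) = 6 - (-5/16 - V) = 6 + (5/16 + V) = 101/16 + V)
86 + O(-6, -7)*83 = 86 + (101/16 - 7)*83 = 86 - 11/16*83 = 86 - 913/16 = 463/16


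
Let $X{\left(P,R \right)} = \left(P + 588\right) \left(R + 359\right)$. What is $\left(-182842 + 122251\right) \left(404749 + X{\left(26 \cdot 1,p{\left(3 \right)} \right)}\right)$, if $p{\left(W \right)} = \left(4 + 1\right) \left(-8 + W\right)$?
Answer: $-36949906575$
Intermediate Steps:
$p{\left(W \right)} = -40 + 5 W$ ($p{\left(W \right)} = 5 \left(-8 + W\right) = -40 + 5 W$)
$X{\left(P,R \right)} = \left(359 + R\right) \left(588 + P\right)$ ($X{\left(P,R \right)} = \left(588 + P\right) \left(359 + R\right) = \left(359 + R\right) \left(588 + P\right)$)
$\left(-182842 + 122251\right) \left(404749 + X{\left(26 \cdot 1,p{\left(3 \right)} \right)}\right) = \left(-182842 + 122251\right) \left(404749 + \left(211092 + 359 \cdot 26 \cdot 1 + 588 \left(-40 + 5 \cdot 3\right) + 26 \cdot 1 \left(-40 + 5 \cdot 3\right)\right)\right) = - 60591 \left(404749 + \left(211092 + 359 \cdot 26 + 588 \left(-40 + 15\right) + 26 \left(-40 + 15\right)\right)\right) = - 60591 \left(404749 + \left(211092 + 9334 + 588 \left(-25\right) + 26 \left(-25\right)\right)\right) = - 60591 \left(404749 + \left(211092 + 9334 - 14700 - 650\right)\right) = - 60591 \left(404749 + 205076\right) = \left(-60591\right) 609825 = -36949906575$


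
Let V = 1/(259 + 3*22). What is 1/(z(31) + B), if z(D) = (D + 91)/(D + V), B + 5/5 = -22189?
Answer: -5038/111773395 ≈ -4.5073e-5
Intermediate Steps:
B = -22190 (B = -1 - 22189 = -22190)
V = 1/325 (V = 1/(259 + 66) = 1/325 ≈ 0.0030769)
z(D) = (91 + D)/(1/325 + D) (z(D) = (D + 91)/(D + 1/325) = (91 + D)/(1/325 + D))
1/(z(31) + B) = 1/(325*(91 + 31)/(1 + 325*31) - 22190) = 1/(325*122/(1 + 10075) - 22190) = 1/(325*122/10076 - 22190) = 1/(325*(1/10076)*122 - 22190) = 1/(19825/5038 - 22190) = 1/(-111773395/5038) = -5038/111773395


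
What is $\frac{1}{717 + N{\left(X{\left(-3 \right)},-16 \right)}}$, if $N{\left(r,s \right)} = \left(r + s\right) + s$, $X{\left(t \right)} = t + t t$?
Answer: $\frac{1}{691} \approx 0.0014472$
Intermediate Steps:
$X{\left(t \right)} = t + t^{2}$
$N{\left(r,s \right)} = r + 2 s$
$\frac{1}{717 + N{\left(X{\left(-3 \right)},-16 \right)}} = \frac{1}{717 - \left(32 + 3 \left(1 - 3\right)\right)} = \frac{1}{717 - 26} = \frac{1}{691}$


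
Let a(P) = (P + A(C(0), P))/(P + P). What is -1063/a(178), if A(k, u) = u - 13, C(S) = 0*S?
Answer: -378428/343 ≈ -1103.3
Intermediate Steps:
C(S) = 0
A(k, u) = -13 + u
a(P) = (-13 + 2*P)/(2*P) (a(P) = (P + (-13 + P))/(P + P) = (-13 + 2*P)/((2*P)) = (-13 + 2*P)*(1/(2*P)) = (-13 + 2*P)/(2*P))
-1063/a(178) = -1063*178/(-13/2 + 178) = -1063/((1/178)*(343/2)) = -1063/343/356 = -1063*356/343 = -378428/343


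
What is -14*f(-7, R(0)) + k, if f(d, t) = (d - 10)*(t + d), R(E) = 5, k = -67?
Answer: -543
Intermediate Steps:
f(d, t) = (-10 + d)*(d + t)
-14*f(-7, R(0)) + k = -14*((-7)**2 - 10*(-7) - 10*5 - 7*5) - 67 = -14*(49 + 70 - 50 - 35) - 67 = -14*34 - 67 = -476 - 67 = -543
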